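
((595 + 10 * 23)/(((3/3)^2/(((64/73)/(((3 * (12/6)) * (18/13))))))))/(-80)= -715/657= -1.09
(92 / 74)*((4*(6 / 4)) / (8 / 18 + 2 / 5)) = 6210 / 703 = 8.83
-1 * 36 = -36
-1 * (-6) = 6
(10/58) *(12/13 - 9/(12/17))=-3075/1508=-2.04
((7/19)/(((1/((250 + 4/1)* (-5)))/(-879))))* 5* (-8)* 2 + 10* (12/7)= -4376011320/133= -32902340.75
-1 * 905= -905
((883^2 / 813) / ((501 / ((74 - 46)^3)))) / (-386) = -8557866464 / 78611409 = -108.86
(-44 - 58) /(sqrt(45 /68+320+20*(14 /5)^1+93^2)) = -204*sqrt(10433665) /613745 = -1.07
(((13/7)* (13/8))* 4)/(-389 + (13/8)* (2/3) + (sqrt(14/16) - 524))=-853554/64480297 - 234* sqrt(14)/64480297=-0.01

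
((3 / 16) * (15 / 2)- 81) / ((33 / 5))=-4245 / 352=-12.06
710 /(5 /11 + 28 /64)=124960 /157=795.92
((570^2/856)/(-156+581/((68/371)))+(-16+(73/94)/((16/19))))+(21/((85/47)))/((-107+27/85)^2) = -2534155226887442823/169499235375849056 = -14.95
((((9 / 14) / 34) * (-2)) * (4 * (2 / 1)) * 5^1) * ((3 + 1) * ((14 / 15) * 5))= -28.24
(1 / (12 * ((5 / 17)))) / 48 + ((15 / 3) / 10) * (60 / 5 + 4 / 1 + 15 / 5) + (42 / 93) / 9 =284389 / 29760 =9.56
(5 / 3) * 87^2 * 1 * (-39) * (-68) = 33454980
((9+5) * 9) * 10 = 1260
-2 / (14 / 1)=-1 / 7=-0.14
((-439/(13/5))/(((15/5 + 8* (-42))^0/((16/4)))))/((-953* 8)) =2195/24778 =0.09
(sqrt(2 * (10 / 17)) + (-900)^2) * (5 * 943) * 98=924140 * sqrt(85) / 17 + 374276700000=374277201185.28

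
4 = 4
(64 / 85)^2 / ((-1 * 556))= -1024 / 1004275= -0.00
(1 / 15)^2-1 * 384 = -384.00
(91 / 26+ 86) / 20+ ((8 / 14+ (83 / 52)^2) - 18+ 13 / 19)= -17481089 / 1798160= -9.72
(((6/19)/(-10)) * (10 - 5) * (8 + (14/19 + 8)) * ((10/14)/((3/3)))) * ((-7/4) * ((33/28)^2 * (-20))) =-12986325/141512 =-91.77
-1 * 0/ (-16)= 0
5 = 5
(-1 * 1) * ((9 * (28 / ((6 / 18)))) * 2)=-1512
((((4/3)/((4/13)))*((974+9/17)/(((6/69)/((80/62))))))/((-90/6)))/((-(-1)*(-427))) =19814132/2025261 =9.78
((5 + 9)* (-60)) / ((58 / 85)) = -35700 / 29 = -1231.03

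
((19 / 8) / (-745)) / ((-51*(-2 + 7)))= 19 / 1519800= 0.00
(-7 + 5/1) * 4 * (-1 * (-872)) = -6976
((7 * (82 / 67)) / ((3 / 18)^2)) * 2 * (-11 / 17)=-454608 / 1139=-399.13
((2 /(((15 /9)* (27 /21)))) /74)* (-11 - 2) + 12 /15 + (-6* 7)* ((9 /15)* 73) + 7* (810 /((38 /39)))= 8394340 /2109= 3980.25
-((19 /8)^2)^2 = -130321 /4096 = -31.82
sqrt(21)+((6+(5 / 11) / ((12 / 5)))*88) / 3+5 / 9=sqrt(21)+1639 / 9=186.69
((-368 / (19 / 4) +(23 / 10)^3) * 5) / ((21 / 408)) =-3013437 / 475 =-6344.08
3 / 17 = 0.18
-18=-18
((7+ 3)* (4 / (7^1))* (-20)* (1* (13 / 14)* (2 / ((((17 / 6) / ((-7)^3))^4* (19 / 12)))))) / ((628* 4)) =-11461225.71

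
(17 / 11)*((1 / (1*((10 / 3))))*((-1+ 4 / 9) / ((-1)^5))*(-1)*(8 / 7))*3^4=-1836 / 77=-23.84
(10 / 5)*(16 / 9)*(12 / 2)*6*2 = 256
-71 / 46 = -1.54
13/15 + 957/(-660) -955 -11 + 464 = -6031/12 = -502.58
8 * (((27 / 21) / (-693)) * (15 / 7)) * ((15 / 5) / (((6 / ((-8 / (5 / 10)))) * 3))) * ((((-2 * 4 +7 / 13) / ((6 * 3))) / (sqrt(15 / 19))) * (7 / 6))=-1552 * sqrt(285) / 567567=-0.05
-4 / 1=-4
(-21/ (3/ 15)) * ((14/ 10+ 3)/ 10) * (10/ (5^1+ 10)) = -154/ 5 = -30.80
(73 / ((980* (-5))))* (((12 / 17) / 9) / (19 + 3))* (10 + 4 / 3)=-73 / 121275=-0.00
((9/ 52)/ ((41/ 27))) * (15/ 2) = 3645/ 4264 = 0.85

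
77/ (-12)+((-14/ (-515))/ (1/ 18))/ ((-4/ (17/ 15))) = -202559/ 30900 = -6.56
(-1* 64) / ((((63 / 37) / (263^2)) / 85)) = -13922336320 / 63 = -220989465.40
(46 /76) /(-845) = -23 /32110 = -0.00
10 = 10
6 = 6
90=90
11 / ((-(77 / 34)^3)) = -39304 / 41503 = -0.95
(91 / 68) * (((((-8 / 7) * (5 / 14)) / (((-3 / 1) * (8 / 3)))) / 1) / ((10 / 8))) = 13 / 238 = 0.05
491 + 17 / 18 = 8855 / 18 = 491.94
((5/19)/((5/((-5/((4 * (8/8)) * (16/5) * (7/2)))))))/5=-5/4256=-0.00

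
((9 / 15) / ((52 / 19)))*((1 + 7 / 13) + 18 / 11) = 12939 / 18590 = 0.70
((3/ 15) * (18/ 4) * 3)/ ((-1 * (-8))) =27/ 80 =0.34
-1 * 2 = -2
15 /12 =5 /4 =1.25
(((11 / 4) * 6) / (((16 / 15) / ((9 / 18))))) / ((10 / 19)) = 1881 / 128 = 14.70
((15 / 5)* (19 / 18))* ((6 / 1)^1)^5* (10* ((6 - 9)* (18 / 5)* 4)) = -10637568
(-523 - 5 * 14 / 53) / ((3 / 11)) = -101893 / 53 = -1922.51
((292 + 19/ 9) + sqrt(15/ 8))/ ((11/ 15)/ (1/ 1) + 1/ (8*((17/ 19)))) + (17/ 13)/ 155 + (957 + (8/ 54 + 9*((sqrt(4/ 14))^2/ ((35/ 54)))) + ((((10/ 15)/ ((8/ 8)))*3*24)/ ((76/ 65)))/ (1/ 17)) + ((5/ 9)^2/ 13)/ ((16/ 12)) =510*sqrt(30)/ 1781 + 55400263561361/ 27756778140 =1997.49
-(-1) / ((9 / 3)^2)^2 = 1 / 81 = 0.01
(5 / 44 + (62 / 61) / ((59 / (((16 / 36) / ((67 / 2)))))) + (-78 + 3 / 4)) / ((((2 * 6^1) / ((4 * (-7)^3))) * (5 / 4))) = 2526409990342 / 358082505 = 7055.39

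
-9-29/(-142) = -1249/142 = -8.80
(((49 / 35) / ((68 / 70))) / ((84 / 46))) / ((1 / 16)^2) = 202.04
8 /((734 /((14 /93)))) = 56 /34131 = 0.00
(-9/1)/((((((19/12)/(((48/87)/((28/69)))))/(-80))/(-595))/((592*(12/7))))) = -1439941017600/3857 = -373331868.71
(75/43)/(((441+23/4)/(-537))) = -161100/76841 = -2.10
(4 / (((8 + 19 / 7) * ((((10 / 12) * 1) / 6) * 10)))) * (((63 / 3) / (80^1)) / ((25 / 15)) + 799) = 6712923 / 31250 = 214.81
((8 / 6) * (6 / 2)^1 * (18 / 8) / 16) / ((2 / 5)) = 45 / 32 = 1.41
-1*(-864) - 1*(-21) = 885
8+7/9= 79/9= 8.78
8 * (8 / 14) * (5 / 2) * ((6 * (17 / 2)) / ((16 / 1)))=255 / 7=36.43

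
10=10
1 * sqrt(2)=sqrt(2)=1.41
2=2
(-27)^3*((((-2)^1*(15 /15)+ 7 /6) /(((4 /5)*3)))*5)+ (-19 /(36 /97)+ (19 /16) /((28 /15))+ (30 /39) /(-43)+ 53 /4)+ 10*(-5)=76822755587 /2253888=34084.55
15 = 15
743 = 743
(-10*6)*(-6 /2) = 180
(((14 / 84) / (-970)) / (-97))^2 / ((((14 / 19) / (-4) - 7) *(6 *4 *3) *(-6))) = 19 / 18793420711228800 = 0.00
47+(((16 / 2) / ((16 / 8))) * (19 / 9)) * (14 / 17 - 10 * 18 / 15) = -7249 / 153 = -47.38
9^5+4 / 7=413347 / 7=59049.57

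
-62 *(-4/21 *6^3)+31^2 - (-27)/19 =467266/133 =3513.28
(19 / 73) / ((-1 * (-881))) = 0.00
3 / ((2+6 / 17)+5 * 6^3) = 51 / 18400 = 0.00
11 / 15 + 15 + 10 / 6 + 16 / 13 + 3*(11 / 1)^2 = 24806 / 65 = 381.63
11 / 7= 1.57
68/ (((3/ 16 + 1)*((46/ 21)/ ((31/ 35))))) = 50592/ 2185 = 23.15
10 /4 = 5 /2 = 2.50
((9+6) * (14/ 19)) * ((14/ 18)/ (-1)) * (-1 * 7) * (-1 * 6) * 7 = -48020/ 19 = -2527.37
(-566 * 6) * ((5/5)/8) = -849/2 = -424.50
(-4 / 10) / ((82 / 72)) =-0.35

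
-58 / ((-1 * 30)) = 29 / 15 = 1.93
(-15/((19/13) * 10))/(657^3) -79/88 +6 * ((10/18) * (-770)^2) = 312371300298347797/158056051032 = 1976332.44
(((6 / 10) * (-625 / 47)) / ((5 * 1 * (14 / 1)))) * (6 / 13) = -225 / 4277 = -0.05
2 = 2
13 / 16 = 0.81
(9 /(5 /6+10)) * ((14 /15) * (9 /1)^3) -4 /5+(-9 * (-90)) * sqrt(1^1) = 446698 /325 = 1374.46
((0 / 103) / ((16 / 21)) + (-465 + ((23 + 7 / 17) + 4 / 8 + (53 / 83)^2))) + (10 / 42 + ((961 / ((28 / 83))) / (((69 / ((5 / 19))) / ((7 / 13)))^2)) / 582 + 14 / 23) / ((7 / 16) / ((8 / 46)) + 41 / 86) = -502604833468851171505637 / 1141252711266710108430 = -440.40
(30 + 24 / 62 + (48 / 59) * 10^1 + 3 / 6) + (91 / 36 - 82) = -2663359 / 65844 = -40.45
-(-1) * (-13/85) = -0.15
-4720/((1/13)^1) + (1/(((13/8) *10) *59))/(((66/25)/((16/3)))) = -4659248720/75933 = -61360.00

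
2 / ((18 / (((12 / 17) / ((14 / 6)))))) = 4 / 119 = 0.03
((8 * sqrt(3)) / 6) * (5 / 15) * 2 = 8 * sqrt(3) / 9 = 1.54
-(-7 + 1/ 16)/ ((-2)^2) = 111/ 64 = 1.73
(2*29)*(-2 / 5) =-116 / 5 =-23.20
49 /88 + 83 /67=10587 /5896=1.80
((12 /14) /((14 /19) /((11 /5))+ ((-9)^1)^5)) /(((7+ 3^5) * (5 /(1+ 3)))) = -2508 /53992623125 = -0.00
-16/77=-0.21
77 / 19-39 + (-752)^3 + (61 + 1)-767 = -8079935211 / 19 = -425259747.95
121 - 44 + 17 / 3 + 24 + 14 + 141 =785 / 3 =261.67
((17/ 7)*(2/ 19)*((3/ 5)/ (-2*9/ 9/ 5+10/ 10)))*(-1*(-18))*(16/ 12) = 816/ 133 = 6.14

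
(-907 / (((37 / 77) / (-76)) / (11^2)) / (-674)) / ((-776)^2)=-160559861 / 3754266272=-0.04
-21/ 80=-0.26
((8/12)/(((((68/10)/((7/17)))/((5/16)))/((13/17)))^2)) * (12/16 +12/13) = 11545625/49433741312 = 0.00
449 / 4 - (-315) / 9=589 / 4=147.25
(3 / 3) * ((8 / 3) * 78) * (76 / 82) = 7904 / 41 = 192.78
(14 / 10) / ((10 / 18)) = 63 / 25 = 2.52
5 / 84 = 0.06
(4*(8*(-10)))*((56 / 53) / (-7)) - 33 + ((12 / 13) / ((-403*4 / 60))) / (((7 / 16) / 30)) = 25162603 / 1943669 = 12.95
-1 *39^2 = -1521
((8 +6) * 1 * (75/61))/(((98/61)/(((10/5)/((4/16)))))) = 600/7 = 85.71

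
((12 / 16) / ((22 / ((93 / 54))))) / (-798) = -31 / 421344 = -0.00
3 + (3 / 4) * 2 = 9 / 2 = 4.50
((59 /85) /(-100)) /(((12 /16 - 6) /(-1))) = -59 /44625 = -0.00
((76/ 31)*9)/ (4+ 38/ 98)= 5.03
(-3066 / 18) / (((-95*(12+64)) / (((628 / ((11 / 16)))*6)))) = 2567264 / 19855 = 129.30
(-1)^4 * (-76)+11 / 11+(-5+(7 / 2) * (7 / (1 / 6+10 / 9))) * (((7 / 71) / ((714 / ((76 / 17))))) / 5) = -530916737 / 7079055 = -75.00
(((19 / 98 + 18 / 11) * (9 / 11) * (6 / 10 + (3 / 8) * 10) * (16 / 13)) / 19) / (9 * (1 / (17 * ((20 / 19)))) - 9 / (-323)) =7781512 / 9788779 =0.79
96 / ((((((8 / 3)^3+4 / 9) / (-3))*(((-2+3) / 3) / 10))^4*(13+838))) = 13075441503750 / 250619432771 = 52.17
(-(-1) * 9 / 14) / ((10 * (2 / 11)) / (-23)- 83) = -0.01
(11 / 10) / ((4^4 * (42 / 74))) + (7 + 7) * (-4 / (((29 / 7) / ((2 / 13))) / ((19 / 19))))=-41994401 / 20267520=-2.07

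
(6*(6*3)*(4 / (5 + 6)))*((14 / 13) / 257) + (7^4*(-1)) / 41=-87991183 / 1506791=-58.40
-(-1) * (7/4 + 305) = 1227/4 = 306.75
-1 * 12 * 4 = -48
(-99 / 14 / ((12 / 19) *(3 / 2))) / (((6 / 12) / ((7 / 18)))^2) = -1463 / 324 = -4.52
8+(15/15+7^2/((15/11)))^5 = 52185382880024/759375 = 68721491.86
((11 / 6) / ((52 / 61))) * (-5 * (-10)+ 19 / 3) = 8723 / 72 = 121.15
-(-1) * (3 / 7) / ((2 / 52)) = 78 / 7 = 11.14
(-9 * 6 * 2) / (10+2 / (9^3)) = -19683 / 1823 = -10.80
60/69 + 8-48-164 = -4672/23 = -203.13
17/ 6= 2.83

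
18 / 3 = 6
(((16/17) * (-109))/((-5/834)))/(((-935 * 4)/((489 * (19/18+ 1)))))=-365502724/79475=-4598.96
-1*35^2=-1225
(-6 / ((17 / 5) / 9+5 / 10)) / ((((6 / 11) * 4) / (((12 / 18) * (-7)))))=1155 / 79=14.62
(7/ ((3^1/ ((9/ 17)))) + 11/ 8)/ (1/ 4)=10.44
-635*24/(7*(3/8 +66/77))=-40640/23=-1766.96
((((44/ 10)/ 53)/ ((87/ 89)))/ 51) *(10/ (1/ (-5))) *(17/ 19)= -19580/ 262827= -0.07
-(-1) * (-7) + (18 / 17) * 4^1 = -2.76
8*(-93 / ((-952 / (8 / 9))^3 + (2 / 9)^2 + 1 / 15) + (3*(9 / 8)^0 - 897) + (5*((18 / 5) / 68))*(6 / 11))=-166326868301395506 / 23259750446449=-7150.84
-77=-77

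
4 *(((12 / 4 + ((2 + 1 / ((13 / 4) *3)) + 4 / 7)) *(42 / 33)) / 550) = 6196 / 117975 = 0.05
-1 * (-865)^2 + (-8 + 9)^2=-748224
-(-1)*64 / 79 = 64 / 79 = 0.81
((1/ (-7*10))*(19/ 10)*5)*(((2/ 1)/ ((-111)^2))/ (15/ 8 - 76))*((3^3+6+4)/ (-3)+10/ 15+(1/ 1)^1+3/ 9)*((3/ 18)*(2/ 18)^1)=-1178/ 20713510755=-0.00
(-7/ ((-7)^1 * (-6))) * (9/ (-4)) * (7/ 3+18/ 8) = 55/ 32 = 1.72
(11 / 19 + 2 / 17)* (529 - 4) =118125 / 323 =365.71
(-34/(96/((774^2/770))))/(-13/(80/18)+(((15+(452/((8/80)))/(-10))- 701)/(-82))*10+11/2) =-34796331/17850371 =-1.95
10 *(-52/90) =-5.78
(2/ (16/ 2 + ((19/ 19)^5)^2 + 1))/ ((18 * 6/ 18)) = 1/ 30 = 0.03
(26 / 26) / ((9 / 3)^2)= 1 / 9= 0.11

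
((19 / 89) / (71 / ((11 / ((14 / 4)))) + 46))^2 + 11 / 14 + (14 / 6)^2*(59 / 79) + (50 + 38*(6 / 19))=444534684923257 / 6649551670902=66.85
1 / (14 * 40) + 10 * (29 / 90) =16249 / 5040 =3.22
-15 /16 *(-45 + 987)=-7065 /8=-883.12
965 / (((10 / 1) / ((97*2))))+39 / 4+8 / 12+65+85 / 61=13759997 / 732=18797.81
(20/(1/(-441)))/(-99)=980/11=89.09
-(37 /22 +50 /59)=-3283 /1298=-2.53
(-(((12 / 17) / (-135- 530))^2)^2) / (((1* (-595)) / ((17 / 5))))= 20736 / 2858382309851359375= 0.00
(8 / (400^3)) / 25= 0.00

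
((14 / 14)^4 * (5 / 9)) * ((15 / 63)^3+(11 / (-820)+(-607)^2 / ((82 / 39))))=1330760414339 / 13669236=97354.41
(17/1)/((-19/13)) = -11.63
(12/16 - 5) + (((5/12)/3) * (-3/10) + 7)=65/24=2.71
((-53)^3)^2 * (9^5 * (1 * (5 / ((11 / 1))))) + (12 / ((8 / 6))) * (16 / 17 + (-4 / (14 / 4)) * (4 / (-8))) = 778726099382278815 / 1309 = 594901527411977.70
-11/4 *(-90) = 495/2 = 247.50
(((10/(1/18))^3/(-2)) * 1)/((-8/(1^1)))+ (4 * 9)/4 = 364509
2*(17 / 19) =34 / 19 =1.79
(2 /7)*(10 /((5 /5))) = 20 /7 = 2.86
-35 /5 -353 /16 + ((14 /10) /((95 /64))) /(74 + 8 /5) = -1192213 /41040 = -29.05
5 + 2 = 7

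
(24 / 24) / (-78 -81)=-1 / 159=-0.01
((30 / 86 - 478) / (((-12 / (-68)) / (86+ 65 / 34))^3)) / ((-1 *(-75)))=-548475256633591 / 696600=-787360402.86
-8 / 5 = -1.60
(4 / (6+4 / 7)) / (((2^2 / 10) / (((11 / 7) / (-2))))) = -55 / 46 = -1.20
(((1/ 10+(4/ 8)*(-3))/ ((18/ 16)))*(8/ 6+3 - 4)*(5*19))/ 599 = -0.07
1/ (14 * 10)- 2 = -279/ 140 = -1.99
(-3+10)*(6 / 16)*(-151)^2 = 59852.62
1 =1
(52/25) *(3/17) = 0.37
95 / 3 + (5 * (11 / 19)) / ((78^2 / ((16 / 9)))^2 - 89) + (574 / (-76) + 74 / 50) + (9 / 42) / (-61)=153570726079859 / 6001078186425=25.59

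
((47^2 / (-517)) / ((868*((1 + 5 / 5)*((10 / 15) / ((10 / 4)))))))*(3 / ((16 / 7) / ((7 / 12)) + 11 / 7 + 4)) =-987 / 338272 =-0.00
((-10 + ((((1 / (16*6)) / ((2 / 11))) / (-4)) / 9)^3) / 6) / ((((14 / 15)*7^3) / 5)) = -82556485665275 / 3171489952038912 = -0.03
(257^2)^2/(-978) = -4362470401/978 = -4460603.68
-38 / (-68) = 0.56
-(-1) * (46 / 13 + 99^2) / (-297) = -127459 / 3861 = -33.01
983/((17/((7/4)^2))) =48167/272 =177.08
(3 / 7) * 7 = 3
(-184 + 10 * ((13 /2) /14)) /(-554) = 2511 /7756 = 0.32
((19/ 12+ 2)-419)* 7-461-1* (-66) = -39635/ 12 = -3302.92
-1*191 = -191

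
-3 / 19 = -0.16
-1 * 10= -10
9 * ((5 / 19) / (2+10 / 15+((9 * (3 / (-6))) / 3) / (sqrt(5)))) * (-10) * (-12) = 291600 * sqrt(5) / 22781+2592000 / 22781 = 142.40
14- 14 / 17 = 13.18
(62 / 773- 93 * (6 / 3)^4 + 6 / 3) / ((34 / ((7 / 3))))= -1340052 / 13141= -101.97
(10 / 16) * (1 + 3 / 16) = 95 / 128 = 0.74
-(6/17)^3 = -216/4913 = -0.04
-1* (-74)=74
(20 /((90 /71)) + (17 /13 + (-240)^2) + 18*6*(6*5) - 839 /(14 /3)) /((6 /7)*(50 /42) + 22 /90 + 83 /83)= 3478629595 /129844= 26790.84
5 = 5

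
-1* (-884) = 884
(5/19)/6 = 0.04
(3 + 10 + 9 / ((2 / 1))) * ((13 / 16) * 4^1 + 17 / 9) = 6475 / 72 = 89.93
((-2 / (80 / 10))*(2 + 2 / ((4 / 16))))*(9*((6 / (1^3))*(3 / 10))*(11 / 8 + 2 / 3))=-1323 / 16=-82.69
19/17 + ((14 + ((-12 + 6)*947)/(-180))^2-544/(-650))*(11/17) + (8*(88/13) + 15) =281307239/198900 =1414.31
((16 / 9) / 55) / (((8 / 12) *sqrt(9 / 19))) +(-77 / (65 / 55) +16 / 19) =-15885 / 247 +8 *sqrt(19) / 495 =-64.24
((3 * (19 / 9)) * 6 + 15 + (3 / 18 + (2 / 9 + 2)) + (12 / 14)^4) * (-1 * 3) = -2417125 / 14406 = -167.79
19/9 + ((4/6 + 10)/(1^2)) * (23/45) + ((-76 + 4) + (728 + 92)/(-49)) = -81.17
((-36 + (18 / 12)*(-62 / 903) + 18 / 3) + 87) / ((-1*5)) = -11.38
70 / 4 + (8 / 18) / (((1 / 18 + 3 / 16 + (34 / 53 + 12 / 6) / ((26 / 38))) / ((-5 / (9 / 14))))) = 3488011 / 209394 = 16.66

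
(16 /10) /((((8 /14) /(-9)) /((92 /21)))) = -552 /5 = -110.40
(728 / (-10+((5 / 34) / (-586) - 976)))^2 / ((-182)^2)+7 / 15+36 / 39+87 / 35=408314336650126706 / 105358544932029753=3.88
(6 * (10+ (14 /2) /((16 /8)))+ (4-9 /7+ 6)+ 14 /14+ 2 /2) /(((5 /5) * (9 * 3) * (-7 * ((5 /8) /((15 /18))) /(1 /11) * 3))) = -856 /43659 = -0.02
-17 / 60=-0.28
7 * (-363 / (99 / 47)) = -1206.33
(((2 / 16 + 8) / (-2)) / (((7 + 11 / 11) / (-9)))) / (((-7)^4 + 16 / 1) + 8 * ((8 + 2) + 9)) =585 / 328832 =0.00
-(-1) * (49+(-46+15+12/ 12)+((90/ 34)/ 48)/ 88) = 19.00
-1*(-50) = 50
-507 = -507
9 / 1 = 9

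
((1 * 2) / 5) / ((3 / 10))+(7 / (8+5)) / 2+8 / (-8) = 47 / 78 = 0.60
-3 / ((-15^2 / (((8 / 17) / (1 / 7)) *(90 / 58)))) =168 / 2465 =0.07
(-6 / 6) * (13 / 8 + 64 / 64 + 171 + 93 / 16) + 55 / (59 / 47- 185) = -6208829 / 34544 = -179.74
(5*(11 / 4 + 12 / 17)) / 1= 1175 / 68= 17.28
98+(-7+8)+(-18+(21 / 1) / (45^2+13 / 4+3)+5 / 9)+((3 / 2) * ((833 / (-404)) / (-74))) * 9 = 358274397127 / 4372290000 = 81.94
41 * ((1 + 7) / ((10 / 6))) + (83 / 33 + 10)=34537 / 165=209.32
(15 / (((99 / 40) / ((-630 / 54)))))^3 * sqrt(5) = -790448.42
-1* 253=-253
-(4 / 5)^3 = -64 / 125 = -0.51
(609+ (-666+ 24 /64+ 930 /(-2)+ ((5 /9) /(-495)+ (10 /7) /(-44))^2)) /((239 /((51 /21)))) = -2759610919955 /520639861896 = -5.30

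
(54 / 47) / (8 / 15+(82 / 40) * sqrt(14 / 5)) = -259200 / 4857121+199260 * sqrt(70) / 4857121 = 0.29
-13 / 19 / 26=-1 / 38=-0.03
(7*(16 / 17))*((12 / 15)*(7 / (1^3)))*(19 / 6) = 116.83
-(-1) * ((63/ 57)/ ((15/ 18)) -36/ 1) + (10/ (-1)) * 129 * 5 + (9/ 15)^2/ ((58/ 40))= -17864592/ 2755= -6484.43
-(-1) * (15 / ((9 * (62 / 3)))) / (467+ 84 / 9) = 15 / 88598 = 0.00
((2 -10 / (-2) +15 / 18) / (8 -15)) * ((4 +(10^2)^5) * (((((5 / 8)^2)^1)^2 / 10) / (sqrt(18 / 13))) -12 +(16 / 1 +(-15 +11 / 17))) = 4136 / 357 -14687500005875 * sqrt(26) / 516096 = -145112233.30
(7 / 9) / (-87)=-0.01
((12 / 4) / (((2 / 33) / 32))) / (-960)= -1.65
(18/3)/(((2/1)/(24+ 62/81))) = 2006/27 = 74.30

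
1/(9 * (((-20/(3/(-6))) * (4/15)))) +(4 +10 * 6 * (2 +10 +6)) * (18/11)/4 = 468299/1056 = 443.46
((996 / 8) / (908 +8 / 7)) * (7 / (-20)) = -12201 / 254560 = -0.05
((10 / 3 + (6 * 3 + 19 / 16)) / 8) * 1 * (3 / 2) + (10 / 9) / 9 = 90121 / 20736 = 4.35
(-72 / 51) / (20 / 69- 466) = 828 / 273139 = 0.00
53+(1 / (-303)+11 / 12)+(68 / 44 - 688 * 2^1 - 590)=-1910.54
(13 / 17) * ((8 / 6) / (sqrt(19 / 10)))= 52 * sqrt(190) / 969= 0.74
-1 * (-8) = 8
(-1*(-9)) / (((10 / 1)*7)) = 9 / 70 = 0.13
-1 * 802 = -802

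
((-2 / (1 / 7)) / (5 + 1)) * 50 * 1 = -350 / 3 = -116.67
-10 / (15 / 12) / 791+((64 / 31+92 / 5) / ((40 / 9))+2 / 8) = 4.84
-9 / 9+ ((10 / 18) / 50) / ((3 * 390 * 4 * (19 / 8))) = -1000349 / 1000350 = -1.00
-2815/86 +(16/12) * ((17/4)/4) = -16159/516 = -31.32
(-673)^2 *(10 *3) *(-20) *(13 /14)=-1766423100 /7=-252346157.14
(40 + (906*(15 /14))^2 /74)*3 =138951195 /3626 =38320.79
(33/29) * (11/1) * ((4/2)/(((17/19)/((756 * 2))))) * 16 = 333704448/493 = 676885.29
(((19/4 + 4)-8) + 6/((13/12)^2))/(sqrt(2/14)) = 3963 * sqrt(7)/676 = 15.51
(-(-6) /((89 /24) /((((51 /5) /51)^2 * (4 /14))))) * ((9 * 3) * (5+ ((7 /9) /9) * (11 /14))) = 39408 /15575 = 2.53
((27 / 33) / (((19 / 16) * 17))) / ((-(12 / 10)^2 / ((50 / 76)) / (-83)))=103750 / 67507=1.54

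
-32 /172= -8 /43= -0.19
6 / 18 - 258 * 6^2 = -27863 / 3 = -9287.67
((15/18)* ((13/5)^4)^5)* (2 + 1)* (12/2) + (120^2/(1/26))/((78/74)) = 57021666226986148316403/19073486328125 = 2989577534.28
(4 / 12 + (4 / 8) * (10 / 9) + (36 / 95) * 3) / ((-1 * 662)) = -866 / 283005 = -0.00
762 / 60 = 127 / 10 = 12.70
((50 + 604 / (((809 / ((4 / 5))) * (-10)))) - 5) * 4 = 3635668 / 20225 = 179.76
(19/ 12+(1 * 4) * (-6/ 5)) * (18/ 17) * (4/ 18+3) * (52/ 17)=-145522/ 4335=-33.57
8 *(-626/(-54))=2504/27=92.74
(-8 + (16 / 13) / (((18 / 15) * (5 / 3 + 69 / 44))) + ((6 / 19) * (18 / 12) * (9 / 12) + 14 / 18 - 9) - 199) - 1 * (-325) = 419366221 / 3796884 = 110.45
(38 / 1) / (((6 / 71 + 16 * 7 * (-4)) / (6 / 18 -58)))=233377 / 47703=4.89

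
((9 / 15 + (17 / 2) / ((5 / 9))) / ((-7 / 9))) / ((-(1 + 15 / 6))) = 1431 / 245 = 5.84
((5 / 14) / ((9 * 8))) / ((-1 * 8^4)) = -5 / 4128768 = -0.00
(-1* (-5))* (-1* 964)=-4820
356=356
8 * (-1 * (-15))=120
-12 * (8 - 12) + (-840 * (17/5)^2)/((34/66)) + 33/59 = -5546307/295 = -18801.04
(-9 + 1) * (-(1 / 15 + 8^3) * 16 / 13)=983168 / 195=5041.89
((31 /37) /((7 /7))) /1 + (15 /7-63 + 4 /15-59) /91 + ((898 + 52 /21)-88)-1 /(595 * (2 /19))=650680035 /801346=811.98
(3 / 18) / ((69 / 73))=73 / 414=0.18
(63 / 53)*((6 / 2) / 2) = 189 / 106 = 1.78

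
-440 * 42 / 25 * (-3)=11088 / 5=2217.60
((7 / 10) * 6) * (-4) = -84 / 5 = -16.80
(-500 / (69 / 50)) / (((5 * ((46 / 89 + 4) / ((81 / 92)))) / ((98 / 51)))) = -16353750 / 602531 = -27.14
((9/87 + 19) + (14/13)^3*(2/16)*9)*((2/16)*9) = 11759949/509704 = 23.07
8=8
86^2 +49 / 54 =399433 / 54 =7396.91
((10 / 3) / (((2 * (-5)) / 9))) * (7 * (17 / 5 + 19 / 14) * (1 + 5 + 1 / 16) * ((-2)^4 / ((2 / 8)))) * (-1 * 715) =27714258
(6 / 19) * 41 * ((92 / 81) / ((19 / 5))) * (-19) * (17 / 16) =-80155 / 1026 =-78.12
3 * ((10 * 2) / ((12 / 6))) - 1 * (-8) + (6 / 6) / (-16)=607 / 16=37.94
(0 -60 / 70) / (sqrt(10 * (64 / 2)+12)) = -3 * sqrt(83) / 581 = -0.05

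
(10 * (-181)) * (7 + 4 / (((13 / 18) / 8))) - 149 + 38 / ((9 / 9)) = -1208713 / 13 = -92977.92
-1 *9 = -9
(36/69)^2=144/529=0.27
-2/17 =-0.12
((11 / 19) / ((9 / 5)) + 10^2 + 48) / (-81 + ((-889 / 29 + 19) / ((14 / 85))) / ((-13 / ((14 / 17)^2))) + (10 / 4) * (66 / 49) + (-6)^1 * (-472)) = 0.05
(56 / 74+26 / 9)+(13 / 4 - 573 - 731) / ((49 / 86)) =-74382785 / 32634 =-2279.30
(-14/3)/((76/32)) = -112/57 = -1.96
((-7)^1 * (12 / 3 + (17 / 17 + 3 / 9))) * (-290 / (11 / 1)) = 32480 / 33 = 984.24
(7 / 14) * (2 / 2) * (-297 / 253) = -27 / 46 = -0.59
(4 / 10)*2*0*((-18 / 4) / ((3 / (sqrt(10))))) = 0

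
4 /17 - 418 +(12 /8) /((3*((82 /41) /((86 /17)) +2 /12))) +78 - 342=-1678357 /2465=-680.88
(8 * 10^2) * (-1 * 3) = -2400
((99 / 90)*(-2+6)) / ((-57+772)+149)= 11 / 2160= 0.01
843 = 843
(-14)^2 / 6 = 98 / 3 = 32.67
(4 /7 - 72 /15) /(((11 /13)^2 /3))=-75036 /4235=-17.72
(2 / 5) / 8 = 1 / 20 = 0.05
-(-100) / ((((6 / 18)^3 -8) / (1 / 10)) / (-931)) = 50274 / 43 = 1169.16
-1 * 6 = -6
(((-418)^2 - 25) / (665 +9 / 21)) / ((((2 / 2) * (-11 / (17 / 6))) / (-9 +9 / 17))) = 14674716 / 25619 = 572.81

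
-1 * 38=-38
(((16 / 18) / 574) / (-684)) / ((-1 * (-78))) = -1 / 34452054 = -0.00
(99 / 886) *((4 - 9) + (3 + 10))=396 / 443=0.89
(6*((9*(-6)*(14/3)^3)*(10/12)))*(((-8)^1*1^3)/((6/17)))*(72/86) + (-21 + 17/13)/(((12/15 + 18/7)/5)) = 17172964480/32981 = 520692.66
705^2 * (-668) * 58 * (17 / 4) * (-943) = 77176186108650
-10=-10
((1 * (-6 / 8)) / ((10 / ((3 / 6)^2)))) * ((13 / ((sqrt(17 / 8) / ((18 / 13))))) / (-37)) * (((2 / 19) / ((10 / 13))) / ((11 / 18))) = 3159 * sqrt(34) / 13146100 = 0.00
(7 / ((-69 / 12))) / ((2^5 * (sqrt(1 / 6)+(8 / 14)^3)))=115248 / 2140679 - 823543 * sqrt(6) / 17125432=-0.06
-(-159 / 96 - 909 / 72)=457 / 32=14.28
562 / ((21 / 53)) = 29786 / 21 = 1418.38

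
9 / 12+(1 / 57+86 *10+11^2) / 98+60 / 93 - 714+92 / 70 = -1214378819 / 1731660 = -701.28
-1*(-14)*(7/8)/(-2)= -49/8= -6.12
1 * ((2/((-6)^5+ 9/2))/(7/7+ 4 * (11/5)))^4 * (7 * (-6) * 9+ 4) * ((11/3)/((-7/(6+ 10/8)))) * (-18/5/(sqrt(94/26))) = -15776000 * sqrt(611)/304939006524144228596283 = -0.00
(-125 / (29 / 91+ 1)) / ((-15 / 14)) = 3185 / 36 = 88.47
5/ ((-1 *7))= -5/ 7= -0.71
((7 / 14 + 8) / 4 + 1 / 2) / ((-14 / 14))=-21 / 8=-2.62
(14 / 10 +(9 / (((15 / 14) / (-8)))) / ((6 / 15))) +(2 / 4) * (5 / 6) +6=-9611 / 60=-160.18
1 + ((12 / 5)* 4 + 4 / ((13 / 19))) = 1069 / 65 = 16.45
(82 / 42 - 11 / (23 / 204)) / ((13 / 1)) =-7.35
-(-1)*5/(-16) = -5/16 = -0.31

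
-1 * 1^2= -1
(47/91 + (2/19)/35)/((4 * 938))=4491/32436040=0.00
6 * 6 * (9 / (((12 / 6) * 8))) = 81 / 4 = 20.25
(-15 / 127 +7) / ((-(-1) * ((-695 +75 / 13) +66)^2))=73853 / 4168292654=0.00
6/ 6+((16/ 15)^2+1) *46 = 22351/ 225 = 99.34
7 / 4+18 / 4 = 25 / 4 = 6.25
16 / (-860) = -4 / 215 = -0.02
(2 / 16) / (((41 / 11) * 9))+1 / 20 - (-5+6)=-13967 / 14760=-0.95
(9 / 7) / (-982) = -9 / 6874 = -0.00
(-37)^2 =1369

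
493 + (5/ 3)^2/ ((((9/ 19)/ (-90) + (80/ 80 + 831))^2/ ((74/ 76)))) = 110876061838067/ 224900732169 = 493.00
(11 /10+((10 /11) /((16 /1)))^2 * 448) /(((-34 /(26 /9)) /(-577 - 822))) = 18678049 /61710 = 302.67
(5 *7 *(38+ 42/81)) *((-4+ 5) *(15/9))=182000/81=2246.91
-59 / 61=-0.97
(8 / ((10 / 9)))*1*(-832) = -5990.40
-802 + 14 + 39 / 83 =-787.53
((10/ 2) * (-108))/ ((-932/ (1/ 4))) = 135/ 932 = 0.14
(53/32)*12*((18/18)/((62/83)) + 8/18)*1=52735/1488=35.44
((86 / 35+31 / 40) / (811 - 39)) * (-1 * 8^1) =-181 / 5404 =-0.03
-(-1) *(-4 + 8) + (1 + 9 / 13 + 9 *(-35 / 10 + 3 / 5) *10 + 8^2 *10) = 5001 / 13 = 384.69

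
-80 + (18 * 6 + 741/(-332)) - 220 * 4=-283605/332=-854.23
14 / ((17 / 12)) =168 / 17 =9.88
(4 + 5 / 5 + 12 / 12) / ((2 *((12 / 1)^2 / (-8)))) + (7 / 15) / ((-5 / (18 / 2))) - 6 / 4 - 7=-9.51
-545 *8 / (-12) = 1090 / 3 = 363.33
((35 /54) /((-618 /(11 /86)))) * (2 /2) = -385 /2869992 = -0.00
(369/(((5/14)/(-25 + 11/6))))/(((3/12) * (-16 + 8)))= 119679/10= 11967.90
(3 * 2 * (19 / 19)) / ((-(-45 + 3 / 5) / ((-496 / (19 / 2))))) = -4960 / 703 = -7.06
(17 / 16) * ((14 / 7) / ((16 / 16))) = 17 / 8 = 2.12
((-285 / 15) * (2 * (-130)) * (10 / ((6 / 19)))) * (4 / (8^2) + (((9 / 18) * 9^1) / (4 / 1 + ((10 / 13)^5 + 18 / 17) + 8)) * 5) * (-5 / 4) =-691173367922375 / 2019049104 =-342326.18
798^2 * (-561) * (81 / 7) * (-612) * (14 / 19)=1864152680544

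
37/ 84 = 0.44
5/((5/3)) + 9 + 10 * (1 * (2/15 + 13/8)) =355/12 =29.58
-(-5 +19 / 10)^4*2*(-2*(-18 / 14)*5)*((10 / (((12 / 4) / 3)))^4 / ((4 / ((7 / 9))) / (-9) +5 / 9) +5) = 1047264502311 / 700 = 1496092146.16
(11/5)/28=11/140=0.08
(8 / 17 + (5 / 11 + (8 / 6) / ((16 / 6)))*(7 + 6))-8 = 1825 / 374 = 4.88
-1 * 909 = -909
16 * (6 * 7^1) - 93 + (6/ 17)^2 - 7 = 165344/ 289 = 572.12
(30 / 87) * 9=3.10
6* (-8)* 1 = -48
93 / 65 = 1.43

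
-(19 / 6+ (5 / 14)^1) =-74 / 21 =-3.52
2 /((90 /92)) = 92 /45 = 2.04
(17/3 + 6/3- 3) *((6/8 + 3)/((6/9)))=105/4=26.25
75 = 75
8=8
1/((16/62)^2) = 961/64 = 15.02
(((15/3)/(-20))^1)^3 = -1/64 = -0.02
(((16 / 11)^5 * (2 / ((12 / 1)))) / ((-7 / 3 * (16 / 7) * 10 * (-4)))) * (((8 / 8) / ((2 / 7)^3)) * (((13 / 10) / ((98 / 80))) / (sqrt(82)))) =0.03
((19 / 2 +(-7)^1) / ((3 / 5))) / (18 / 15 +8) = 125 / 276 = 0.45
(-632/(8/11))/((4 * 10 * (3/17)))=-14773/120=-123.11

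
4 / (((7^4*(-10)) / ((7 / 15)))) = -2 / 25725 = -0.00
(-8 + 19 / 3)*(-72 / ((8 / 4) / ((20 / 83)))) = 1200 / 83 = 14.46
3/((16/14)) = 21/8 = 2.62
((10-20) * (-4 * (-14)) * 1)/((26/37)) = -10360/13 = -796.92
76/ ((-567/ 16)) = -2.14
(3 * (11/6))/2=11/4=2.75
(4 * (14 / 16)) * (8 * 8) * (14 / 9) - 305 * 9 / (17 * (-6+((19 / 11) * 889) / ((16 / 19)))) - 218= 6379677254 / 48940569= 130.36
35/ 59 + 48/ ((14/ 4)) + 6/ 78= 77230/ 5369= 14.38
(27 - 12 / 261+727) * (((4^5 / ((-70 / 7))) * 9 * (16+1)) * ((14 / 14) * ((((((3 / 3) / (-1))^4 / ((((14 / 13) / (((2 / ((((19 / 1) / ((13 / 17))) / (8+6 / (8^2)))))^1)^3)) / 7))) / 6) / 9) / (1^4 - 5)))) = 16274468771740543 / 165557603520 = 98300.94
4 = 4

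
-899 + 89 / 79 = -70932 / 79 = -897.87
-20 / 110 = -2 / 11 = -0.18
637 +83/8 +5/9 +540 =85531/72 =1187.93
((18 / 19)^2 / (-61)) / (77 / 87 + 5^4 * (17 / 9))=-21141 / 1697576869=-0.00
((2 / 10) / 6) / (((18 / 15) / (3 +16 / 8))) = 5 / 36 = 0.14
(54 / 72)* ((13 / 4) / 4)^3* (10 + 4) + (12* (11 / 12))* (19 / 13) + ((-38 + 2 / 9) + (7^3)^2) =117632.93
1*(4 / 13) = 4 / 13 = 0.31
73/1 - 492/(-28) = 90.57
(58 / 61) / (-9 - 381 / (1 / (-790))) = 58 / 18359841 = 0.00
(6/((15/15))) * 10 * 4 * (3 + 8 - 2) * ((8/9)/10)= 192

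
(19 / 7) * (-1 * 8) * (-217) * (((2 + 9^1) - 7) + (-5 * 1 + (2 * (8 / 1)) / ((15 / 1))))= 4712 / 15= 314.13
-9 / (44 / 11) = -9 / 4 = -2.25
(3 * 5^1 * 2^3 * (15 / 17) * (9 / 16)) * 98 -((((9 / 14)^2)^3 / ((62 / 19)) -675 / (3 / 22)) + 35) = 85327240929517 / 7936130944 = 10751.74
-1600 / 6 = -800 / 3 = -266.67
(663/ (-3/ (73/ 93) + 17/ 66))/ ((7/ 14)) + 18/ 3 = -483510/ 1321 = -366.02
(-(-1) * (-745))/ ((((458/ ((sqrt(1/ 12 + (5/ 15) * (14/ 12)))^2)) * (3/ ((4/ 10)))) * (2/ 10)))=-12665/ 24732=-0.51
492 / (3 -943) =-123 / 235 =-0.52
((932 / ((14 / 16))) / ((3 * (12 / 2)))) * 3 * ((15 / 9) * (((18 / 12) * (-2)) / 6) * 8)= -74560 / 63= -1183.49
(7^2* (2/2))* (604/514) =57.58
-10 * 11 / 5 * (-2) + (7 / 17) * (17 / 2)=95 / 2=47.50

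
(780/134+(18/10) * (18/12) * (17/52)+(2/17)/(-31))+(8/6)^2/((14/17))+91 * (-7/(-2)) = 378663080333/1156722840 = 327.36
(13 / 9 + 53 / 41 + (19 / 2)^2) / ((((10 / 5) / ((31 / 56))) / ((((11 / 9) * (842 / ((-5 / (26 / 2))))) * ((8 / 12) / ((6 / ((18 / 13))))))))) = -2814800527 / 265680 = -10594.70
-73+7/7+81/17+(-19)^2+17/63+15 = 330976/1071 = 309.03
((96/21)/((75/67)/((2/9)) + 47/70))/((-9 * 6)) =-5360/361449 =-0.01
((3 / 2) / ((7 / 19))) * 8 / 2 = 114 / 7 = 16.29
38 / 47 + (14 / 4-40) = -3355 / 94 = -35.69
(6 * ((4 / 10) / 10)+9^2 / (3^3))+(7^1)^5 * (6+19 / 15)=9160058 / 75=122134.11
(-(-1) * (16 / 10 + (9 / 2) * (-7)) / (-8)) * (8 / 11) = 299 / 110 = 2.72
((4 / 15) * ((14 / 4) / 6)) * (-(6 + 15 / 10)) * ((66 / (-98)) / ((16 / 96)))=33 / 7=4.71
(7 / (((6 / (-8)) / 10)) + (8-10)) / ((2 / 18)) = -858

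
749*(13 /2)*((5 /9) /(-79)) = -48685 /1422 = -34.24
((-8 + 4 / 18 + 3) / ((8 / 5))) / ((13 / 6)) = -215 / 156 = -1.38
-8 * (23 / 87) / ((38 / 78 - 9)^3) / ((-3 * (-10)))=151593 / 1326545840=0.00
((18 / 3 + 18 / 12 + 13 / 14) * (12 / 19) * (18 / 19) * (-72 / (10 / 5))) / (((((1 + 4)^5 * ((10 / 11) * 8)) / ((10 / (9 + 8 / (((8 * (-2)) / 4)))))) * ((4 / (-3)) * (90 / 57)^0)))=0.01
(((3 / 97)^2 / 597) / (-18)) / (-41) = 1 / 460608186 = 0.00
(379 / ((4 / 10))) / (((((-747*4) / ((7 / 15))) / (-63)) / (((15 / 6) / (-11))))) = -92855 / 43824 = -2.12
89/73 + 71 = 5272/73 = 72.22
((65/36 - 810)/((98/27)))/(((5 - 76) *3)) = 29095/27832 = 1.05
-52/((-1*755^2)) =52/570025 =0.00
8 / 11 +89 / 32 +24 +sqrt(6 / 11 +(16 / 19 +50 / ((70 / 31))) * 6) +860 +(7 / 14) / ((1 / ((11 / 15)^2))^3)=8 * sqrt(4630395) / 1463 +3558777216611 / 4009500000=899.35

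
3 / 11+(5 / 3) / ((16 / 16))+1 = 97 / 33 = 2.94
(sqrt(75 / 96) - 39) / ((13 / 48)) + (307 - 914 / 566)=30*sqrt(2) / 13 + 45672 / 283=164.65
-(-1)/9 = 1/9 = 0.11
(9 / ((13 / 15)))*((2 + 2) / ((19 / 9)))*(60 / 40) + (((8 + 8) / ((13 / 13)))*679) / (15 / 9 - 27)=-98634 / 247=-399.33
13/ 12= 1.08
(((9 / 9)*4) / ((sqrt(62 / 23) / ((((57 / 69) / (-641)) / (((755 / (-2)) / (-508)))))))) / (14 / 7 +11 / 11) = -38608*sqrt(1426) / 1035179745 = -0.00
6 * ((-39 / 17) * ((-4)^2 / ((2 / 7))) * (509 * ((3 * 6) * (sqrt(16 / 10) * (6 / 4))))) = -360176544 * sqrt(10) / 85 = -13399743.99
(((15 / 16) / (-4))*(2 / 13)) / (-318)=5 / 44096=0.00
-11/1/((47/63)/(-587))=406791/47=8655.13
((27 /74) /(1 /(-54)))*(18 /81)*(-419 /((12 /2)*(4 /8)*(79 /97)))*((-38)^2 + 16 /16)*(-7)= -22199613030 /2923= -7594804.32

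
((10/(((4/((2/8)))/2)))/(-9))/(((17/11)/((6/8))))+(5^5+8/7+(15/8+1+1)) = 3129.95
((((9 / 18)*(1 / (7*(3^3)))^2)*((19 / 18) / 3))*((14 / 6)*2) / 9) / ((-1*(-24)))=19 / 178564176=0.00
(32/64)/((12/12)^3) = 1/2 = 0.50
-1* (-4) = 4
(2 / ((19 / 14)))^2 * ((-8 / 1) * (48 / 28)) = -10752 / 361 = -29.78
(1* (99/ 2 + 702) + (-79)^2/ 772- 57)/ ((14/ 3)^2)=697365/ 21616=32.26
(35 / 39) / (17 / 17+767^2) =7 / 4588662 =0.00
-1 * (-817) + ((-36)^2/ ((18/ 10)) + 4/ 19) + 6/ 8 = 116885/ 76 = 1537.96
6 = 6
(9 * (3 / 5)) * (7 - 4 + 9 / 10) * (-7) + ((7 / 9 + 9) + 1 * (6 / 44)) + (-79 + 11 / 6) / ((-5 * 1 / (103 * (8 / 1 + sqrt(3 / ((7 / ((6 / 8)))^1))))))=47689 * sqrt(7) / 140 + 31134413 / 2475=13480.80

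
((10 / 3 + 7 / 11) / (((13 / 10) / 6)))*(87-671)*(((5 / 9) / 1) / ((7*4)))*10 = -2122.99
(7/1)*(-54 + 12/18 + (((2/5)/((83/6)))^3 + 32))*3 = -32020035712/71473375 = -448.00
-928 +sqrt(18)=-928 +3 * sqrt(2)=-923.76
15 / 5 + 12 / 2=9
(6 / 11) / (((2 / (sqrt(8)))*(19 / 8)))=48*sqrt(2) / 209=0.32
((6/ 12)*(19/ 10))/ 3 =19/ 60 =0.32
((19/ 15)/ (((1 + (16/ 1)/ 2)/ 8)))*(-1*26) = -3952/ 135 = -29.27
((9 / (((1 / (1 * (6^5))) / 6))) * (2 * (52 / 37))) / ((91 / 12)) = 40310784 / 259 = 155640.09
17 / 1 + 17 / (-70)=16.76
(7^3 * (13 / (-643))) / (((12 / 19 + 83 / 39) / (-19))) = 62778261 / 1314935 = 47.74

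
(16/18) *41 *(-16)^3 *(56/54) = -37617664/243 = -154805.20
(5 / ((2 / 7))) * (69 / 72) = 805 / 48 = 16.77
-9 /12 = -3 /4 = -0.75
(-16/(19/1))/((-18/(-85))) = -3.98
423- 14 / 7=421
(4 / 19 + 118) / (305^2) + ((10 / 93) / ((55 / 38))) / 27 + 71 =3466375680091 / 48819426975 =71.00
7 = 7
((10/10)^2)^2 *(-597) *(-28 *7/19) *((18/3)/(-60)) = -58506/95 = -615.85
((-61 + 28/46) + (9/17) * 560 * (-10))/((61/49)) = -57957837/23851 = -2430.00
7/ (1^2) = 7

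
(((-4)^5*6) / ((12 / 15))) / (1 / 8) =-61440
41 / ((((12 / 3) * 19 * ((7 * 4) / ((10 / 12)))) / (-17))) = -3485 / 12768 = -0.27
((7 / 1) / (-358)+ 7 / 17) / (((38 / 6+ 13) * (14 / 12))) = 3069 / 176494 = 0.02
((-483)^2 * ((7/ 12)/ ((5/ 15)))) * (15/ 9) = 2721705/ 4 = 680426.25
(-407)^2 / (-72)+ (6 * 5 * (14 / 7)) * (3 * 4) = -113809 / 72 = -1580.68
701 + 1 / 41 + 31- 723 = 370 / 41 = 9.02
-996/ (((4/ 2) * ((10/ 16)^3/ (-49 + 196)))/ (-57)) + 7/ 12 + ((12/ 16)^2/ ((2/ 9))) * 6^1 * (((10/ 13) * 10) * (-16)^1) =333248810399/ 19500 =17089682.58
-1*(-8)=8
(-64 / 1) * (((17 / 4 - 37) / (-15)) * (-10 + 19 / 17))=316496 / 255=1241.16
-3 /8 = -0.38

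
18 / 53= 0.34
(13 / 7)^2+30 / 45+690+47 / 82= 8373779 / 12054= 694.69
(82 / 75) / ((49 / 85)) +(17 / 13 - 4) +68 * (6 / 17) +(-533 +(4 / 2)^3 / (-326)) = -794027194 / 1557465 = -509.82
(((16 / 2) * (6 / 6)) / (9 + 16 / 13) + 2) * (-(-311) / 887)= 115070 / 117971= 0.98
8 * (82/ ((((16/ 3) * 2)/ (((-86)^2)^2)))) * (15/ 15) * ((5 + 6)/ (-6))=-6167517004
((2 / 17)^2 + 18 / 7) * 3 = 15690 / 2023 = 7.76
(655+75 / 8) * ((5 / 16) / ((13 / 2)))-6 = 21583 / 832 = 25.94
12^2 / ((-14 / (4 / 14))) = -144 / 49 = -2.94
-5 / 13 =-0.38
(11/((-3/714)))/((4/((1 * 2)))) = -1309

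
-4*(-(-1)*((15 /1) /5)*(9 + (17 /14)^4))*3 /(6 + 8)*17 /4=-65677545 /537824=-122.12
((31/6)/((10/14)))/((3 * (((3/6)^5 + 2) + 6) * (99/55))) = 0.17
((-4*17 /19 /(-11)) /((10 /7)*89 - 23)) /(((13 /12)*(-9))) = -1904 /5942079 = -0.00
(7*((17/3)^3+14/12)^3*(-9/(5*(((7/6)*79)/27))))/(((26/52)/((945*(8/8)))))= -6769477836583/158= -42844796434.07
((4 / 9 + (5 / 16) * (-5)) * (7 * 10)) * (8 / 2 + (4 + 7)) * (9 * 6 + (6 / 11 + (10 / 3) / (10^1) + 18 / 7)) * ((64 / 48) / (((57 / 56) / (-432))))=23930267200 / 627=38166295.37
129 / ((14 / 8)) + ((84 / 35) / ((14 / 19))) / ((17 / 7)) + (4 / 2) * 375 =490908 / 595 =825.06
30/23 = 1.30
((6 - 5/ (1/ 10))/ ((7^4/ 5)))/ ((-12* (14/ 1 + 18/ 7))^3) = 55/ 4720149504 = 0.00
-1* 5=-5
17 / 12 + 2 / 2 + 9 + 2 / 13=1805 / 156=11.57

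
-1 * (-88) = 88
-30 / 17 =-1.76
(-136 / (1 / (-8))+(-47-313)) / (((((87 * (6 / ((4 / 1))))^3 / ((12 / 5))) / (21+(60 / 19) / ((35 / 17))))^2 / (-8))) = -1166344192 / 338201669737575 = -0.00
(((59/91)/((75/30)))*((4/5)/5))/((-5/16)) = -7552/56875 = -0.13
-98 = -98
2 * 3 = 6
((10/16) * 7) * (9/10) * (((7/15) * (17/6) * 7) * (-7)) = -40817/160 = -255.11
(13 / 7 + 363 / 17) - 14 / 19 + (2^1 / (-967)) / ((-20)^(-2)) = 47326404 / 2186387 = 21.65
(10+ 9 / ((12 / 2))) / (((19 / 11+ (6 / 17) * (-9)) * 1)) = -4301 / 542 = -7.94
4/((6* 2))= 1/3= 0.33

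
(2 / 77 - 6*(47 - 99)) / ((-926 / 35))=-60065 / 5093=-11.79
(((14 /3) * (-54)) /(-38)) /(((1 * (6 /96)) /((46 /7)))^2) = 9750528 /133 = 73312.24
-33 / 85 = -0.39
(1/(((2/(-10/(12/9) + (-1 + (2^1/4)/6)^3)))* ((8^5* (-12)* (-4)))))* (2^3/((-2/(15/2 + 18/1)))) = 242947/905969664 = 0.00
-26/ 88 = -13/ 44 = -0.30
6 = 6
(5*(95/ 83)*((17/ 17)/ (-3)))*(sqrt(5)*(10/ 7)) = -4750*sqrt(5)/ 1743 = -6.09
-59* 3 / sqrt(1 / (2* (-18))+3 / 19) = -1062* sqrt(1691) / 89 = -490.69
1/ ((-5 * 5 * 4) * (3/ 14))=-7/ 150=-0.05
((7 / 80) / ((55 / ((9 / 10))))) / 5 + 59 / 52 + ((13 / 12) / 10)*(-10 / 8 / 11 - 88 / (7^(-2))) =-466.01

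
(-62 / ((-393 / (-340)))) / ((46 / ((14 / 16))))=-18445 / 18078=-1.02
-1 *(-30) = 30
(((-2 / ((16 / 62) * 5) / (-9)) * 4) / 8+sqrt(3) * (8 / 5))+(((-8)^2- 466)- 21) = -420.14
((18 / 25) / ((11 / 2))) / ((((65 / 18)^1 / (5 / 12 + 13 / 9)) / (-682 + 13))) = -806814 / 17875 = -45.14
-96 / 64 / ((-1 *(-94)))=-3 / 188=-0.02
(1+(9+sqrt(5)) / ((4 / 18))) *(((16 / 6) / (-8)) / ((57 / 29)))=-2407 / 342 -29 *sqrt(5) / 38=-8.74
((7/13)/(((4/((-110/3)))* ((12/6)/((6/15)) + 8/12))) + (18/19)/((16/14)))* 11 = -7777/16796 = -0.46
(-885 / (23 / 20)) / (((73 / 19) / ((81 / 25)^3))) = -7148944332 / 1049375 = -6812.57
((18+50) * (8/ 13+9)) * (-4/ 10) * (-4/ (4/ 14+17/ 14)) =27200/ 39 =697.44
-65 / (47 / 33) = -2145 / 47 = -45.64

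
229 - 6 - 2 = 221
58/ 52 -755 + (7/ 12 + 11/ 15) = -587003/ 780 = -752.57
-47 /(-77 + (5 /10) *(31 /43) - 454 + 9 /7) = 28294 /318671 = 0.09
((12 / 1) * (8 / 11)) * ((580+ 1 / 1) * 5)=278880 / 11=25352.73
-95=-95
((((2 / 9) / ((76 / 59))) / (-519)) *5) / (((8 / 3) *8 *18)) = -295 / 68159232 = -0.00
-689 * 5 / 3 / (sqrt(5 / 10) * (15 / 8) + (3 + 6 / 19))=-58647680 / 142269 + 49745800 * sqrt(2) / 426807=-247.40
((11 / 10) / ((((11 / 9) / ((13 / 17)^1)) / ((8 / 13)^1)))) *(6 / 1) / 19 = 216 / 1615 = 0.13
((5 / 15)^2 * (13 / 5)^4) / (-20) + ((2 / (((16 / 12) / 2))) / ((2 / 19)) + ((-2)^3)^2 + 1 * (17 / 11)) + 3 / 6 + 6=124110829 / 1237500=100.29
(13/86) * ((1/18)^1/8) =13/12384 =0.00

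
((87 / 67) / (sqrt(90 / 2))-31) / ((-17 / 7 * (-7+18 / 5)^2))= 5425 / 4913-1015 * sqrt(5) / 329171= 1.10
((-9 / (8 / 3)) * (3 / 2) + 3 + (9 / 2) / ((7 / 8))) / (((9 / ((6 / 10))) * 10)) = 23 / 1120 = 0.02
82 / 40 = 41 / 20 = 2.05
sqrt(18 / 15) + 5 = sqrt(30) / 5 + 5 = 6.10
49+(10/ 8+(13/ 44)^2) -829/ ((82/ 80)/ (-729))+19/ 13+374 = 608841548225/ 1031888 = 590026.77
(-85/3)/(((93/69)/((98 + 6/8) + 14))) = -881705/372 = -2370.17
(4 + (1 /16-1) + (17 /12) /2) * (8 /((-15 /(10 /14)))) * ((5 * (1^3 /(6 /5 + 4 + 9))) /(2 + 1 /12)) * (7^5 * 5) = -4345810 /213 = -20402.86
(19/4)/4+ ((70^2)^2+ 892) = 24010893.19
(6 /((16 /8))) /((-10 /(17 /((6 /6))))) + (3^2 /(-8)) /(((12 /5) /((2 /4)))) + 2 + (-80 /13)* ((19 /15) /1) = -138893 /12480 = -11.13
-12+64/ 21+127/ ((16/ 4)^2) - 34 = -11765/ 336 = -35.01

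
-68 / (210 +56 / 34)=-578 / 1799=-0.32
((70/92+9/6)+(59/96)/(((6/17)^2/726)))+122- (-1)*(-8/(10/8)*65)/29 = 1418363921/384192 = 3691.81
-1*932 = -932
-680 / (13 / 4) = -2720 / 13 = -209.23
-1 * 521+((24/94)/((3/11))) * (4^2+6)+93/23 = -536566/1081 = -496.36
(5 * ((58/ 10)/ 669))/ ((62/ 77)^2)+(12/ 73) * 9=290288381/ 187729428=1.55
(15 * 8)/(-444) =-10/37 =-0.27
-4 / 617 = -0.01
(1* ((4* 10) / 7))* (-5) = -200 / 7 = -28.57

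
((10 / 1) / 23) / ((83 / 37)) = 370 / 1909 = 0.19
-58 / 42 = -29 / 21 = -1.38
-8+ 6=-2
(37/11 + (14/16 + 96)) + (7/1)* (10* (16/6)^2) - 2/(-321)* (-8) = 50674079/84744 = 597.97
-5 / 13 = -0.38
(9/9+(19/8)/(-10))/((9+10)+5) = 61/1920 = 0.03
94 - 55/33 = 92.33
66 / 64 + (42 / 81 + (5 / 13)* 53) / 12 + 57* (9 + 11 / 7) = 142783843 / 235872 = 605.34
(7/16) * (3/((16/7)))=147/256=0.57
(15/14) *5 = 75/14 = 5.36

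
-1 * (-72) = 72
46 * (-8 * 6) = -2208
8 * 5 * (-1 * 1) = -40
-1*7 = -7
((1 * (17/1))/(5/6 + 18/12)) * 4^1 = 204/7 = 29.14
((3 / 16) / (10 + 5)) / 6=1 / 480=0.00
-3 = -3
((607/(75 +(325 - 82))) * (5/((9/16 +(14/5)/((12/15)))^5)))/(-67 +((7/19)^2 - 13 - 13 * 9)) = -28721414144/655553296393125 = -0.00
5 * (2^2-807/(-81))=1885/27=69.81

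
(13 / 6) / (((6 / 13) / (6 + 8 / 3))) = 2197 / 54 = 40.69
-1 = -1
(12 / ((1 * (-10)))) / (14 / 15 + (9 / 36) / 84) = -2016 / 1573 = -1.28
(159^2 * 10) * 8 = 2022480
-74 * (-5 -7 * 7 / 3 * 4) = 15614 / 3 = 5204.67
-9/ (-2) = 9/ 2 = 4.50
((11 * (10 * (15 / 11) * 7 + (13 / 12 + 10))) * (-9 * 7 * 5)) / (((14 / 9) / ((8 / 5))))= -379701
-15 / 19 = -0.79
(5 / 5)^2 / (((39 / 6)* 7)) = 2 / 91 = 0.02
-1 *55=-55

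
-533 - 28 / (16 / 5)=-2167 / 4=-541.75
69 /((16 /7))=483 /16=30.19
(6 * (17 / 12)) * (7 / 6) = 119 / 12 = 9.92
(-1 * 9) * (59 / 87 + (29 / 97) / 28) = -6.20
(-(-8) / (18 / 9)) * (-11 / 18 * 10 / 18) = -110 / 81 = -1.36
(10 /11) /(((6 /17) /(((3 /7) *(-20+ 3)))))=-1445 /77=-18.77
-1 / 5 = -0.20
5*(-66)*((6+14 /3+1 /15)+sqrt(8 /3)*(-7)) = -3542+1540*sqrt(6) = 230.21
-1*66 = -66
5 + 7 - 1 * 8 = 4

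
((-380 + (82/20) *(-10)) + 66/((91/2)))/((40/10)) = -38179/364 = -104.89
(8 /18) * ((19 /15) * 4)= 304 /135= 2.25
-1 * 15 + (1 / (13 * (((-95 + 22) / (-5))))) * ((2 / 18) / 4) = -15.00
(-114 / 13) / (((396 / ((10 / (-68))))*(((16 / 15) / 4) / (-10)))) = -2375 / 19448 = -0.12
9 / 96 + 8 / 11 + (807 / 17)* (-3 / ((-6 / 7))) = 999137 / 5984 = 166.97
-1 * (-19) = 19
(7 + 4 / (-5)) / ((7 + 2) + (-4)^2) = 31 / 125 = 0.25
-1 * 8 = -8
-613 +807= 194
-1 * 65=-65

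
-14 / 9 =-1.56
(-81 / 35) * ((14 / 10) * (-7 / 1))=567 / 25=22.68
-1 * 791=-791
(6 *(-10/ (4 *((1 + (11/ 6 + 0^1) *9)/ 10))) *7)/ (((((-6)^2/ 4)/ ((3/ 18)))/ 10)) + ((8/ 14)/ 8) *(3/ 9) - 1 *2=-1649/ 126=-13.09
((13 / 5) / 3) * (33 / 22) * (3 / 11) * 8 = 2.84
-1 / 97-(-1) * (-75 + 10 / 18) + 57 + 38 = 17936 / 873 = 20.55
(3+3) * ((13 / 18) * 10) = 43.33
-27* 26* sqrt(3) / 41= -702* sqrt(3) / 41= -29.66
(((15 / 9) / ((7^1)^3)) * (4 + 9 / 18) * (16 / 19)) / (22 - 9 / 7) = 24 / 26999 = 0.00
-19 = -19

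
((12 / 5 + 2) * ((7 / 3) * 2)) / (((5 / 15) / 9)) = 554.40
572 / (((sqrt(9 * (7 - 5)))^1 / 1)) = 286 * sqrt(2) / 3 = 134.82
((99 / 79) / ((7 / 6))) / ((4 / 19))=5643 / 1106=5.10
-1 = -1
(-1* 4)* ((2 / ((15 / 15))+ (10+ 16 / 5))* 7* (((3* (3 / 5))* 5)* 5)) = -19152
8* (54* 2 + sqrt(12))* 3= 2675.14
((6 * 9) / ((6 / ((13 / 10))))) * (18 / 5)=1053 / 25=42.12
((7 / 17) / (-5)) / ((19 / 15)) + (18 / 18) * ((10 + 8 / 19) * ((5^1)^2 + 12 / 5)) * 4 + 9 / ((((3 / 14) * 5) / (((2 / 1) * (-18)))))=71373 / 85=839.68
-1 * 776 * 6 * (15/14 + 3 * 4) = -426024/7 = -60860.57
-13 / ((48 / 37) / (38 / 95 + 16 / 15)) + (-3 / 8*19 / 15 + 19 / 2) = -1021 / 180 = -5.67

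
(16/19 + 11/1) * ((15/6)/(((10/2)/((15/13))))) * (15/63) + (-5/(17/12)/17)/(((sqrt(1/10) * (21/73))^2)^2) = -3029.94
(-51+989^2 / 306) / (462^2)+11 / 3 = 240446683 / 65313864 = 3.68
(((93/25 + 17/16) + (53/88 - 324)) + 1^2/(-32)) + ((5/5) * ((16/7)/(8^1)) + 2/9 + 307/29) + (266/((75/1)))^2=-39520548113/133980000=-294.97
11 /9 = 1.22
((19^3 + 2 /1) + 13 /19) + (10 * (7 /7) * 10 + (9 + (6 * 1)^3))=136547 /19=7186.68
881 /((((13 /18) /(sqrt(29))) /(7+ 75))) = 1300356 * sqrt(29) /13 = 538663.95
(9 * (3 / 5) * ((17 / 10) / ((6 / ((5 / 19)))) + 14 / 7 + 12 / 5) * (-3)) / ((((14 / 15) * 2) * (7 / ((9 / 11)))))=-4.54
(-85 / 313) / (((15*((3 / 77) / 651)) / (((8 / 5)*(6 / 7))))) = -649264 / 1565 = -414.87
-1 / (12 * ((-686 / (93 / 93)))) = 1 / 8232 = 0.00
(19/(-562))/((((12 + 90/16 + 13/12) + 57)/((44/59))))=-10032/30124043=-0.00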